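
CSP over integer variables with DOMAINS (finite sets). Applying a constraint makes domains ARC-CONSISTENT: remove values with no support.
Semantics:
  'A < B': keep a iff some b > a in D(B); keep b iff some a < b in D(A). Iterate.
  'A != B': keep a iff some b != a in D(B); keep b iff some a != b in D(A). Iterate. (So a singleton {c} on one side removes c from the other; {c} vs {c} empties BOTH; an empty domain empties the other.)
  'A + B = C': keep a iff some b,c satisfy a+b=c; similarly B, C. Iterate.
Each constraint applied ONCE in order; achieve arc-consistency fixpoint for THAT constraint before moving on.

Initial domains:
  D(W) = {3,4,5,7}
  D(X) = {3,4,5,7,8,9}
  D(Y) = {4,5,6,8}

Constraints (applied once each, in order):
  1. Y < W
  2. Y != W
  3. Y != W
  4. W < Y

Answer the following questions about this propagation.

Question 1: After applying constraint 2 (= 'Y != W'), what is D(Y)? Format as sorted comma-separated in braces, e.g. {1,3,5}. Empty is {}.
Answer: {4,5,6}

Derivation:
Constraint 1 (Y < W) on D(Y)={4,5,6,8} D(W)={3,4,5,7}: Y {4,5,6,8}->{4,5,6}; W {3,4,5,7}->{5,7}
Constraint 2 (Y != W) on D(Y)={4,5,6} D(W)={5,7}: no change
So after constraint 2: D(Y) = {4,5,6}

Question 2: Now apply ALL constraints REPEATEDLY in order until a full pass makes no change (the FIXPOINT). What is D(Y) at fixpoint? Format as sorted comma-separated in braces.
pass 0 (initial): D(Y)={4,5,6,8}
pass 1: W {3,4,5,7}->{5}; Y {4,5,6,8}->{6}
pass 2: W {5}->{}; Y {6}->{}
pass 3: no change
Fixpoint after 3 passes: D(Y) = {}

Answer: {}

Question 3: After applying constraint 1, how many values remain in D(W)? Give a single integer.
Answer: 2

Derivation:
Constraint 1 (Y < W) on D(Y)={4,5,6,8} D(W)={3,4,5,7}: Y {4,5,6,8}->{4,5,6}; W {3,4,5,7}->{5,7}
So after constraint 1: D(W)={5,7}, size = 2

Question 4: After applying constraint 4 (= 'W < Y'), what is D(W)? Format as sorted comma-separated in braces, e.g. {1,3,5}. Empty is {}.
Constraint 1 (Y < W) on D(Y)={4,5,6,8} D(W)={3,4,5,7}: Y {4,5,6,8}->{4,5,6}; W {3,4,5,7}->{5,7}
Constraint 2 (Y != W) on D(Y)={4,5,6} D(W)={5,7}: no change
Constraint 3 (Y != W) on D(Y)={4,5,6} D(W)={5,7}: no change
Constraint 4 (W < Y) on D(W)={5,7} D(Y)={4,5,6}: W {5,7}->{5}; Y {4,5,6}->{6}
So after constraint 4: D(W) = {5}

Answer: {5}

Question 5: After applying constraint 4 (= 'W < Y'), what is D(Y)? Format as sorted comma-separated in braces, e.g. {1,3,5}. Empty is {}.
Constraint 1 (Y < W) on D(Y)={4,5,6,8} D(W)={3,4,5,7}: Y {4,5,6,8}->{4,5,6}; W {3,4,5,7}->{5,7}
Constraint 2 (Y != W) on D(Y)={4,5,6} D(W)={5,7}: no change
Constraint 3 (Y != W) on D(Y)={4,5,6} D(W)={5,7}: no change
Constraint 4 (W < Y) on D(W)={5,7} D(Y)={4,5,6}: W {5,7}->{5}; Y {4,5,6}->{6}
So after constraint 4: D(Y) = {6}

Answer: {6}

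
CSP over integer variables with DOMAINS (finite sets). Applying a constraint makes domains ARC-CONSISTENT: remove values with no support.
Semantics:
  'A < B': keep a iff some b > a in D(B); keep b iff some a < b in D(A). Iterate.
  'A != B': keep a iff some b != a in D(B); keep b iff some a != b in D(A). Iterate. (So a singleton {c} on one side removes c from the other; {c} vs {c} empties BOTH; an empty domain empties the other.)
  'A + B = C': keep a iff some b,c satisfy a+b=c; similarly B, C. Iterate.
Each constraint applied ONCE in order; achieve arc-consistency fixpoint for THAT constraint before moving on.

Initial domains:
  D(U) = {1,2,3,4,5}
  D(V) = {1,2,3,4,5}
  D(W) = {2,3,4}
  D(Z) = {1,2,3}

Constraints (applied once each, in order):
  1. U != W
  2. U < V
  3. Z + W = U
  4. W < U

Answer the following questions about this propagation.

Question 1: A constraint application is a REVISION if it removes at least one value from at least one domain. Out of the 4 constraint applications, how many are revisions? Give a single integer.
Constraint 1 (U != W) on D(U)={1,2,3,4,5} D(W)={2,3,4}: no change => not a revision
Constraint 2 (U < V) on D(U)={1,2,3,4,5} D(V)={1,2,3,4,5}: U {1,2,3,4,5}->{1,2,3,4}; V {1,2,3,4,5}->{2,3,4,5} => REVISION
Constraint 3 (Z + W = U) on D(Z)={1,2,3} D(W)={2,3,4} D(U)={1,2,3,4}: Z {1,2,3}->{1,2}; W {2,3,4}->{2,3}; U {1,2,3,4}->{3,4} => REVISION
Constraint 4 (W < U) on D(W)={2,3} D(U)={3,4}: no change => not a revision
Total revisions = 2

Answer: 2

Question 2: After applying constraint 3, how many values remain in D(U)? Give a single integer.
Answer: 2

Derivation:
Constraint 1 (U != W) on D(U)={1,2,3,4,5} D(W)={2,3,4}: no change
Constraint 2 (U < V) on D(U)={1,2,3,4,5} D(V)={1,2,3,4,5}: U {1,2,3,4,5}->{1,2,3,4}; V {1,2,3,4,5}->{2,3,4,5}
Constraint 3 (Z + W = U) on D(Z)={1,2,3} D(W)={2,3,4} D(U)={1,2,3,4}: Z {1,2,3}->{1,2}; W {2,3,4}->{2,3}; U {1,2,3,4}->{3,4}
So after constraint 3: D(U)={3,4}, size = 2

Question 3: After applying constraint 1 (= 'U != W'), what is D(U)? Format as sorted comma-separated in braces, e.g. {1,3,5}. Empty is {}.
Constraint 1 (U != W) on D(U)={1,2,3,4,5} D(W)={2,3,4}: no change
So after constraint 1: D(U) = {1,2,3,4,5}

Answer: {1,2,3,4,5}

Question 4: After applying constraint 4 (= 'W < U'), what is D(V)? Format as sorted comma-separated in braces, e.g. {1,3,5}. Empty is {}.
Answer: {2,3,4,5}

Derivation:
Constraint 1 (U != W) on D(U)={1,2,3,4,5} D(W)={2,3,4}: no change
Constraint 2 (U < V) on D(U)={1,2,3,4,5} D(V)={1,2,3,4,5}: U {1,2,3,4,5}->{1,2,3,4}; V {1,2,3,4,5}->{2,3,4,5}
Constraint 3 (Z + W = U) on D(Z)={1,2,3} D(W)={2,3,4} D(U)={1,2,3,4}: Z {1,2,3}->{1,2}; W {2,3,4}->{2,3}; U {1,2,3,4}->{3,4}
Constraint 4 (W < U) on D(W)={2,3} D(U)={3,4}: no change
So after constraint 4: D(V) = {2,3,4,5}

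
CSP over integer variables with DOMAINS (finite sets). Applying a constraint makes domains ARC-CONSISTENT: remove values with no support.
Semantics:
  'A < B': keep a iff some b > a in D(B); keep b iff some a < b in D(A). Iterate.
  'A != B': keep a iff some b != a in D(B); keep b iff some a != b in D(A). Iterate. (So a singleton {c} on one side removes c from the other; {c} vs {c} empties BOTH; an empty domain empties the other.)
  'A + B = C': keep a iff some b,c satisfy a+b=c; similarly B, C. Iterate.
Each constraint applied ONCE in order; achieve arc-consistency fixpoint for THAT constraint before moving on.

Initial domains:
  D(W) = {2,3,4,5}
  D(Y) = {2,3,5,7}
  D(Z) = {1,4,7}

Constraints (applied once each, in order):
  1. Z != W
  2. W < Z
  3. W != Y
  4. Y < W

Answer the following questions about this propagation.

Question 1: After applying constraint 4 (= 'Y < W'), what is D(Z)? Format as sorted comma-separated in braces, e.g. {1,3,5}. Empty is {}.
Constraint 1 (Z != W) on D(Z)={1,4,7} D(W)={2,3,4,5}: no change
Constraint 2 (W < Z) on D(W)={2,3,4,5} D(Z)={1,4,7}: Z {1,4,7}->{4,7}
Constraint 3 (W != Y) on D(W)={2,3,4,5} D(Y)={2,3,5,7}: no change
Constraint 4 (Y < W) on D(Y)={2,3,5,7} D(W)={2,3,4,5}: Y {2,3,5,7}->{2,3}; W {2,3,4,5}->{3,4,5}
So after constraint 4: D(Z) = {4,7}

Answer: {4,7}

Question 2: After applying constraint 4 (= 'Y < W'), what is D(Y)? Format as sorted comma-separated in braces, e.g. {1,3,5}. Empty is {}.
Answer: {2,3}

Derivation:
Constraint 1 (Z != W) on D(Z)={1,4,7} D(W)={2,3,4,5}: no change
Constraint 2 (W < Z) on D(W)={2,3,4,5} D(Z)={1,4,7}: Z {1,4,7}->{4,7}
Constraint 3 (W != Y) on D(W)={2,3,4,5} D(Y)={2,3,5,7}: no change
Constraint 4 (Y < W) on D(Y)={2,3,5,7} D(W)={2,3,4,5}: Y {2,3,5,7}->{2,3}; W {2,3,4,5}->{3,4,5}
So after constraint 4: D(Y) = {2,3}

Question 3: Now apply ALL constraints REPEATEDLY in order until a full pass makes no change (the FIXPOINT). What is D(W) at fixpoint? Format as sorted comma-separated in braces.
Answer: {3,4,5}

Derivation:
pass 0 (initial): D(W)={2,3,4,5}
pass 1: W {2,3,4,5}->{3,4,5}; Y {2,3,5,7}->{2,3}; Z {1,4,7}->{4,7}
pass 2: no change
Fixpoint after 2 passes: D(W) = {3,4,5}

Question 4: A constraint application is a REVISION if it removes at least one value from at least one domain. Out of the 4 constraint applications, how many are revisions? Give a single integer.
Answer: 2

Derivation:
Constraint 1 (Z != W) on D(Z)={1,4,7} D(W)={2,3,4,5}: no change => not a revision
Constraint 2 (W < Z) on D(W)={2,3,4,5} D(Z)={1,4,7}: Z {1,4,7}->{4,7} => REVISION
Constraint 3 (W != Y) on D(W)={2,3,4,5} D(Y)={2,3,5,7}: no change => not a revision
Constraint 4 (Y < W) on D(Y)={2,3,5,7} D(W)={2,3,4,5}: Y {2,3,5,7}->{2,3}; W {2,3,4,5}->{3,4,5} => REVISION
Total revisions = 2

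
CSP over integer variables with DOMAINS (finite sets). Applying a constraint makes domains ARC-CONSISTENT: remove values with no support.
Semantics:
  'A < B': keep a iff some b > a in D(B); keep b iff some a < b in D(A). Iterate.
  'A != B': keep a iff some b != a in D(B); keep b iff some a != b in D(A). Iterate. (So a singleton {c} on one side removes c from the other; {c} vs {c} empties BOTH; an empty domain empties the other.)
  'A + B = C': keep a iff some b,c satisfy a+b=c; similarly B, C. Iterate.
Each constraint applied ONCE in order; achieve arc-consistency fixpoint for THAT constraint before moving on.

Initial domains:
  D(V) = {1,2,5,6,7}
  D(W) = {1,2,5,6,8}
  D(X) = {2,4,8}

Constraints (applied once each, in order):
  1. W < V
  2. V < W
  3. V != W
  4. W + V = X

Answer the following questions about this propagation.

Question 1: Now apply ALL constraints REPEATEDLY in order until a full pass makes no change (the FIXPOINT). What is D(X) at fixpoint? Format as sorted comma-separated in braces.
Answer: {}

Derivation:
pass 0 (initial): D(X)={2,4,8}
pass 1: V {1,2,5,6,7}->{2}; W {1,2,5,6,8}->{6}; X {2,4,8}->{8}
pass 2: V {2}->{}; W {6}->{}; X {8}->{}
pass 3: no change
Fixpoint after 3 passes: D(X) = {}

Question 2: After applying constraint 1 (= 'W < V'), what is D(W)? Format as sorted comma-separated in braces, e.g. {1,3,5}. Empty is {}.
Answer: {1,2,5,6}

Derivation:
Constraint 1 (W < V) on D(W)={1,2,5,6,8} D(V)={1,2,5,6,7}: W {1,2,5,6,8}->{1,2,5,6}; V {1,2,5,6,7}->{2,5,6,7}
So after constraint 1: D(W) = {1,2,5,6}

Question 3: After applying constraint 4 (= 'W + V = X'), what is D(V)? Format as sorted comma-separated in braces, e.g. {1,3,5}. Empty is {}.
Answer: {2}

Derivation:
Constraint 1 (W < V) on D(W)={1,2,5,6,8} D(V)={1,2,5,6,7}: W {1,2,5,6,8}->{1,2,5,6}; V {1,2,5,6,7}->{2,5,6,7}
Constraint 2 (V < W) on D(V)={2,5,6,7} D(W)={1,2,5,6}: V {2,5,6,7}->{2,5}; W {1,2,5,6}->{5,6}
Constraint 3 (V != W) on D(V)={2,5} D(W)={5,6}: no change
Constraint 4 (W + V = X) on D(W)={5,6} D(V)={2,5} D(X)={2,4,8}: W {5,6}->{6}; V {2,5}->{2}; X {2,4,8}->{8}
So after constraint 4: D(V) = {2}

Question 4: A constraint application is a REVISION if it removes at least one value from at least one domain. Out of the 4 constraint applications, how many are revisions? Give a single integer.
Answer: 3

Derivation:
Constraint 1 (W < V) on D(W)={1,2,5,6,8} D(V)={1,2,5,6,7}: W {1,2,5,6,8}->{1,2,5,6}; V {1,2,5,6,7}->{2,5,6,7} => REVISION
Constraint 2 (V < W) on D(V)={2,5,6,7} D(W)={1,2,5,6}: V {2,5,6,7}->{2,5}; W {1,2,5,6}->{5,6} => REVISION
Constraint 3 (V != W) on D(V)={2,5} D(W)={5,6}: no change => not a revision
Constraint 4 (W + V = X) on D(W)={5,6} D(V)={2,5} D(X)={2,4,8}: W {5,6}->{6}; V {2,5}->{2}; X {2,4,8}->{8} => REVISION
Total revisions = 3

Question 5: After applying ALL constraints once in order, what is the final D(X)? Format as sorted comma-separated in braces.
Answer: {8}

Derivation:
Constraint 1 (W < V) on D(W)={1,2,5,6,8} D(V)={1,2,5,6,7}: W {1,2,5,6,8}->{1,2,5,6}; V {1,2,5,6,7}->{2,5,6,7}
Constraint 2 (V < W) on D(V)={2,5,6,7} D(W)={1,2,5,6}: V {2,5,6,7}->{2,5}; W {1,2,5,6}->{5,6}
Constraint 3 (V != W) on D(V)={2,5} D(W)={5,6}: no change
Constraint 4 (W + V = X) on D(W)={5,6} D(V)={2,5} D(X)={2,4,8}: W {5,6}->{6}; V {2,5}->{2}; X {2,4,8}->{8}
So after all 4 constraints: D(X) = {8}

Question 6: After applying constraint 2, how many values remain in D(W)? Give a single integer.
Answer: 2

Derivation:
Constraint 1 (W < V) on D(W)={1,2,5,6,8} D(V)={1,2,5,6,7}: W {1,2,5,6,8}->{1,2,5,6}; V {1,2,5,6,7}->{2,5,6,7}
Constraint 2 (V < W) on D(V)={2,5,6,7} D(W)={1,2,5,6}: V {2,5,6,7}->{2,5}; W {1,2,5,6}->{5,6}
So after constraint 2: D(W)={5,6}, size = 2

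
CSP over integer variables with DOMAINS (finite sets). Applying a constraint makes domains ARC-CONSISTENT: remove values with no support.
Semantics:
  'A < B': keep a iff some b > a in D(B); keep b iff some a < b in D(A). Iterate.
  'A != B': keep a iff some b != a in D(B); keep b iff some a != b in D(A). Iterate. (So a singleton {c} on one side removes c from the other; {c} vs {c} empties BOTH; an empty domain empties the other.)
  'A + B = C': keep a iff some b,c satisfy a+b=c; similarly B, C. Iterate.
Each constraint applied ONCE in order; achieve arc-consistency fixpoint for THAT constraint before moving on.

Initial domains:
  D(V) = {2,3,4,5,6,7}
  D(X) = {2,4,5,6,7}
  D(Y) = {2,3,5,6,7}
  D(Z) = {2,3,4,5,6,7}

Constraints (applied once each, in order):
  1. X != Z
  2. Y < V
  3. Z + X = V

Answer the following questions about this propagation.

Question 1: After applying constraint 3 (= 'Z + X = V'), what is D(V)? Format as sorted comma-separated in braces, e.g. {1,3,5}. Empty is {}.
Constraint 1 (X != Z) on D(X)={2,4,5,6,7} D(Z)={2,3,4,5,6,7}: no change
Constraint 2 (Y < V) on D(Y)={2,3,5,6,7} D(V)={2,3,4,5,6,7}: Y {2,3,5,6,7}->{2,3,5,6}; V {2,3,4,5,6,7}->{3,4,5,6,7}
Constraint 3 (Z + X = V) on D(Z)={2,3,4,5,6,7} D(X)={2,4,5,6,7} D(V)={3,4,5,6,7}: Z {2,3,4,5,6,7}->{2,3,4,5}; X {2,4,5,6,7}->{2,4,5}; V {3,4,5,6,7}->{4,5,6,7}
So after constraint 3: D(V) = {4,5,6,7}

Answer: {4,5,6,7}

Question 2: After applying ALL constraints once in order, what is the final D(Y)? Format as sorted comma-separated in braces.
Answer: {2,3,5,6}

Derivation:
Constraint 1 (X != Z) on D(X)={2,4,5,6,7} D(Z)={2,3,4,5,6,7}: no change
Constraint 2 (Y < V) on D(Y)={2,3,5,6,7} D(V)={2,3,4,5,6,7}: Y {2,3,5,6,7}->{2,3,5,6}; V {2,3,4,5,6,7}->{3,4,5,6,7}
Constraint 3 (Z + X = V) on D(Z)={2,3,4,5,6,7} D(X)={2,4,5,6,7} D(V)={3,4,5,6,7}: Z {2,3,4,5,6,7}->{2,3,4,5}; X {2,4,5,6,7}->{2,4,5}; V {3,4,5,6,7}->{4,5,6,7}
So after all 3 constraints: D(Y) = {2,3,5,6}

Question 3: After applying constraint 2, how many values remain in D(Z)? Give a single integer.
Answer: 6

Derivation:
Constraint 1 (X != Z) on D(X)={2,4,5,6,7} D(Z)={2,3,4,5,6,7}: no change
Constraint 2 (Y < V) on D(Y)={2,3,5,6,7} D(V)={2,3,4,5,6,7}: Y {2,3,5,6,7}->{2,3,5,6}; V {2,3,4,5,6,7}->{3,4,5,6,7}
So after constraint 2: D(Z)={2,3,4,5,6,7}, size = 6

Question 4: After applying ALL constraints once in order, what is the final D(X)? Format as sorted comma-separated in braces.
Constraint 1 (X != Z) on D(X)={2,4,5,6,7} D(Z)={2,3,4,5,6,7}: no change
Constraint 2 (Y < V) on D(Y)={2,3,5,6,7} D(V)={2,3,4,5,6,7}: Y {2,3,5,6,7}->{2,3,5,6}; V {2,3,4,5,6,7}->{3,4,5,6,7}
Constraint 3 (Z + X = V) on D(Z)={2,3,4,5,6,7} D(X)={2,4,5,6,7} D(V)={3,4,5,6,7}: Z {2,3,4,5,6,7}->{2,3,4,5}; X {2,4,5,6,7}->{2,4,5}; V {3,4,5,6,7}->{4,5,6,7}
So after all 3 constraints: D(X) = {2,4,5}

Answer: {2,4,5}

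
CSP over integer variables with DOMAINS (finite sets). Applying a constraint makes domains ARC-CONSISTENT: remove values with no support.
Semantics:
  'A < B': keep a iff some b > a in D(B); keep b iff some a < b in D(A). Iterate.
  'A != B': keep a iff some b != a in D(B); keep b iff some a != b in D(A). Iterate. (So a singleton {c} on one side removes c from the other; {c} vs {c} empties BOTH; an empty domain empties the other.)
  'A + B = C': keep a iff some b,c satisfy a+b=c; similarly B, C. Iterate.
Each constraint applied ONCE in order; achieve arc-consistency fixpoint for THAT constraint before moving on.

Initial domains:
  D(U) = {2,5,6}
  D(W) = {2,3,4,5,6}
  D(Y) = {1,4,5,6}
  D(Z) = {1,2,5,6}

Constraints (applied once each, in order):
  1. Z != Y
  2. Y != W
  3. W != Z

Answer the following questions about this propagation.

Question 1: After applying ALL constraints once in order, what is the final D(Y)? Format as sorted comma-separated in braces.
Constraint 1 (Z != Y) on D(Z)={1,2,5,6} D(Y)={1,4,5,6}: no change
Constraint 2 (Y != W) on D(Y)={1,4,5,6} D(W)={2,3,4,5,6}: no change
Constraint 3 (W != Z) on D(W)={2,3,4,5,6} D(Z)={1,2,5,6}: no change
So after all 3 constraints: D(Y) = {1,4,5,6}

Answer: {1,4,5,6}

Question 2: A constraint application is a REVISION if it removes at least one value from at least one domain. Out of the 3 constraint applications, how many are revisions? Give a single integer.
Constraint 1 (Z != Y) on D(Z)={1,2,5,6} D(Y)={1,4,5,6}: no change => not a revision
Constraint 2 (Y != W) on D(Y)={1,4,5,6} D(W)={2,3,4,5,6}: no change => not a revision
Constraint 3 (W != Z) on D(W)={2,3,4,5,6} D(Z)={1,2,5,6}: no change => not a revision
Total revisions = 0

Answer: 0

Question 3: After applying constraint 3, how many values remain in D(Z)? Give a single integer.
Answer: 4

Derivation:
Constraint 1 (Z != Y) on D(Z)={1,2,5,6} D(Y)={1,4,5,6}: no change
Constraint 2 (Y != W) on D(Y)={1,4,5,6} D(W)={2,3,4,5,6}: no change
Constraint 3 (W != Z) on D(W)={2,3,4,5,6} D(Z)={1,2,5,6}: no change
So after constraint 3: D(Z)={1,2,5,6}, size = 4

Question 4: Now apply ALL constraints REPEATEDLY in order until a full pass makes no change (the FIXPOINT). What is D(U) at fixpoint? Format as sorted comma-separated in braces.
Answer: {2,5,6}

Derivation:
pass 0 (initial): D(U)={2,5,6}
pass 1: no change
Fixpoint after 1 passes: D(U) = {2,5,6}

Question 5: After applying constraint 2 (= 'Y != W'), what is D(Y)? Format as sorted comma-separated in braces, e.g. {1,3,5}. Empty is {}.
Answer: {1,4,5,6}

Derivation:
Constraint 1 (Z != Y) on D(Z)={1,2,5,6} D(Y)={1,4,5,6}: no change
Constraint 2 (Y != W) on D(Y)={1,4,5,6} D(W)={2,3,4,5,6}: no change
So after constraint 2: D(Y) = {1,4,5,6}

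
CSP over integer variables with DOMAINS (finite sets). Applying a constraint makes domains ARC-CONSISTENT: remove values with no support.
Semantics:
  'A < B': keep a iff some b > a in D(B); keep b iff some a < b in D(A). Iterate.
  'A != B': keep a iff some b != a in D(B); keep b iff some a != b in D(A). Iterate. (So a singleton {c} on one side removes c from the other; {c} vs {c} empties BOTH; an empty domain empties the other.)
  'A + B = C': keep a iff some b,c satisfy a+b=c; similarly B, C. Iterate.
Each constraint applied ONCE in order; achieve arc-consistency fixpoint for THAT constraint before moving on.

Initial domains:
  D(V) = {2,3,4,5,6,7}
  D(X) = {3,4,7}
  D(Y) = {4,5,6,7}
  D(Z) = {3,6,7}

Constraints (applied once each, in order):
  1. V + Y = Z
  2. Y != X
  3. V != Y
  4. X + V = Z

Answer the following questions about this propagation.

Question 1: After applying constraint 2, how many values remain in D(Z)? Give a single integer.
Answer: 2

Derivation:
Constraint 1 (V + Y = Z) on D(V)={2,3,4,5,6,7} D(Y)={4,5,6,7} D(Z)={3,6,7}: V {2,3,4,5,6,7}->{2,3}; Y {4,5,6,7}->{4,5}; Z {3,6,7}->{6,7}
Constraint 2 (Y != X) on D(Y)={4,5} D(X)={3,4,7}: no change
So after constraint 2: D(Z)={6,7}, size = 2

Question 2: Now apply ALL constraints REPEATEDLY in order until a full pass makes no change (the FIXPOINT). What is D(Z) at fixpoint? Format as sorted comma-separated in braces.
pass 0 (initial): D(Z)={3,6,7}
pass 1: V {2,3,4,5,6,7}->{2,3}; X {3,4,7}->{3,4}; Y {4,5,6,7}->{4,5}; Z {3,6,7}->{6,7}
pass 2: no change
Fixpoint after 2 passes: D(Z) = {6,7}

Answer: {6,7}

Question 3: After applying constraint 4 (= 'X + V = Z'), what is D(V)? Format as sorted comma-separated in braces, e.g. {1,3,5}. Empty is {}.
Answer: {2,3}

Derivation:
Constraint 1 (V + Y = Z) on D(V)={2,3,4,5,6,7} D(Y)={4,5,6,7} D(Z)={3,6,7}: V {2,3,4,5,6,7}->{2,3}; Y {4,5,6,7}->{4,5}; Z {3,6,7}->{6,7}
Constraint 2 (Y != X) on D(Y)={4,5} D(X)={3,4,7}: no change
Constraint 3 (V != Y) on D(V)={2,3} D(Y)={4,5}: no change
Constraint 4 (X + V = Z) on D(X)={3,4,7} D(V)={2,3} D(Z)={6,7}: X {3,4,7}->{3,4}
So after constraint 4: D(V) = {2,3}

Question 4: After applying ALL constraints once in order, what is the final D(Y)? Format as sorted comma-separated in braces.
Constraint 1 (V + Y = Z) on D(V)={2,3,4,5,6,7} D(Y)={4,5,6,7} D(Z)={3,6,7}: V {2,3,4,5,6,7}->{2,3}; Y {4,5,6,7}->{4,5}; Z {3,6,7}->{6,7}
Constraint 2 (Y != X) on D(Y)={4,5} D(X)={3,4,7}: no change
Constraint 3 (V != Y) on D(V)={2,3} D(Y)={4,5}: no change
Constraint 4 (X + V = Z) on D(X)={3,4,7} D(V)={2,3} D(Z)={6,7}: X {3,4,7}->{3,4}
So after all 4 constraints: D(Y) = {4,5}

Answer: {4,5}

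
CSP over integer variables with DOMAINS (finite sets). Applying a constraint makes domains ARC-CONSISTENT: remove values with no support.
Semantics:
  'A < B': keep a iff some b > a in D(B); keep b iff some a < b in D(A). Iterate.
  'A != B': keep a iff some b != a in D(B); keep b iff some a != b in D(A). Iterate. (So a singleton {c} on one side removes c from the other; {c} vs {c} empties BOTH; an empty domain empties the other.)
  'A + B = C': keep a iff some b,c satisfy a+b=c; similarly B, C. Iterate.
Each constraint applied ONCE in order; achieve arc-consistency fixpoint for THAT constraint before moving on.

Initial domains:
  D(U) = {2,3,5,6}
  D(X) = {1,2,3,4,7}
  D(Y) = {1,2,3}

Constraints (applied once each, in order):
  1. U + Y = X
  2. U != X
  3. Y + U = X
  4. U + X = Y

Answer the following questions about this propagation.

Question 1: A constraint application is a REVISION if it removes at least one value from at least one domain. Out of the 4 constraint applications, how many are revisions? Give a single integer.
Constraint 1 (U + Y = X) on D(U)={2,3,5,6} D(Y)={1,2,3} D(X)={1,2,3,4,7}: Y {1,2,3}->{1,2}; X {1,2,3,4,7}->{3,4,7} => REVISION
Constraint 2 (U != X) on D(U)={2,3,5,6} D(X)={3,4,7}: no change => not a revision
Constraint 3 (Y + U = X) on D(Y)={1,2} D(U)={2,3,5,6} D(X)={3,4,7}: no change => not a revision
Constraint 4 (U + X = Y) on D(U)={2,3,5,6} D(X)={3,4,7} D(Y)={1,2}: U {2,3,5,6}->{}; X {3,4,7}->{}; Y {1,2}->{} => REVISION
Total revisions = 2

Answer: 2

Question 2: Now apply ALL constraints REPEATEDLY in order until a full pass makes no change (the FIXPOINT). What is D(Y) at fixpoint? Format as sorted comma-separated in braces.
Answer: {}

Derivation:
pass 0 (initial): D(Y)={1,2,3}
pass 1: U {2,3,5,6}->{}; X {1,2,3,4,7}->{}; Y {1,2,3}->{}
pass 2: no change
Fixpoint after 2 passes: D(Y) = {}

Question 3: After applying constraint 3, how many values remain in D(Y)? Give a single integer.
Constraint 1 (U + Y = X) on D(U)={2,3,5,6} D(Y)={1,2,3} D(X)={1,2,3,4,7}: Y {1,2,3}->{1,2}; X {1,2,3,4,7}->{3,4,7}
Constraint 2 (U != X) on D(U)={2,3,5,6} D(X)={3,4,7}: no change
Constraint 3 (Y + U = X) on D(Y)={1,2} D(U)={2,3,5,6} D(X)={3,4,7}: no change
So after constraint 3: D(Y)={1,2}, size = 2

Answer: 2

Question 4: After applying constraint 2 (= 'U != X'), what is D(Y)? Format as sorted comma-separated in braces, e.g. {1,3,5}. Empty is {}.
Constraint 1 (U + Y = X) on D(U)={2,3,5,6} D(Y)={1,2,3} D(X)={1,2,3,4,7}: Y {1,2,3}->{1,2}; X {1,2,3,4,7}->{3,4,7}
Constraint 2 (U != X) on D(U)={2,3,5,6} D(X)={3,4,7}: no change
So after constraint 2: D(Y) = {1,2}

Answer: {1,2}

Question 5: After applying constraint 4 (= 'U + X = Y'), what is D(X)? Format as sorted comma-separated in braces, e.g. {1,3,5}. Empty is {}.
Constraint 1 (U + Y = X) on D(U)={2,3,5,6} D(Y)={1,2,3} D(X)={1,2,3,4,7}: Y {1,2,3}->{1,2}; X {1,2,3,4,7}->{3,4,7}
Constraint 2 (U != X) on D(U)={2,3,5,6} D(X)={3,4,7}: no change
Constraint 3 (Y + U = X) on D(Y)={1,2} D(U)={2,3,5,6} D(X)={3,4,7}: no change
Constraint 4 (U + X = Y) on D(U)={2,3,5,6} D(X)={3,4,7} D(Y)={1,2}: U {2,3,5,6}->{}; X {3,4,7}->{}; Y {1,2}->{}
So after constraint 4: D(X) = {}

Answer: {}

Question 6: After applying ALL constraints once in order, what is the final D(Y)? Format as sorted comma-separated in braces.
Answer: {}

Derivation:
Constraint 1 (U + Y = X) on D(U)={2,3,5,6} D(Y)={1,2,3} D(X)={1,2,3,4,7}: Y {1,2,3}->{1,2}; X {1,2,3,4,7}->{3,4,7}
Constraint 2 (U != X) on D(U)={2,3,5,6} D(X)={3,4,7}: no change
Constraint 3 (Y + U = X) on D(Y)={1,2} D(U)={2,3,5,6} D(X)={3,4,7}: no change
Constraint 4 (U + X = Y) on D(U)={2,3,5,6} D(X)={3,4,7} D(Y)={1,2}: U {2,3,5,6}->{}; X {3,4,7}->{}; Y {1,2}->{}
So after all 4 constraints: D(Y) = {}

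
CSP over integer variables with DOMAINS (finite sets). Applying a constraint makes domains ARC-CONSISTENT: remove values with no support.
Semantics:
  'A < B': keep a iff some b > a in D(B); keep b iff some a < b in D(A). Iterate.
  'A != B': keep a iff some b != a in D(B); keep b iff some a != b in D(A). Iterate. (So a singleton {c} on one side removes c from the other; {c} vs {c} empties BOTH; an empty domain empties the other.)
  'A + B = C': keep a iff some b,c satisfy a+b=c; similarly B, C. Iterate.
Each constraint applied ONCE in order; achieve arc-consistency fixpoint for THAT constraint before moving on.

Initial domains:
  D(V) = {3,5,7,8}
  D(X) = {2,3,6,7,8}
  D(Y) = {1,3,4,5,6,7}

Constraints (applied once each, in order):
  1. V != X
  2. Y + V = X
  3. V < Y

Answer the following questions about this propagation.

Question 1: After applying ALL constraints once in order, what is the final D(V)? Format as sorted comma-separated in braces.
Answer: {3}

Derivation:
Constraint 1 (V != X) on D(V)={3,5,7,8} D(X)={2,3,6,7,8}: no change
Constraint 2 (Y + V = X) on D(Y)={1,3,4,5,6,7} D(V)={3,5,7,8} D(X)={2,3,6,7,8}: Y {1,3,4,5,6,7}->{1,3,4,5}; V {3,5,7,8}->{3,5,7}; X {2,3,6,7,8}->{6,7,8}
Constraint 3 (V < Y) on D(V)={3,5,7} D(Y)={1,3,4,5}: V {3,5,7}->{3}; Y {1,3,4,5}->{4,5}
So after all 3 constraints: D(V) = {3}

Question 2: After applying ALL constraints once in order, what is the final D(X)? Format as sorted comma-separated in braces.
Constraint 1 (V != X) on D(V)={3,5,7,8} D(X)={2,3,6,7,8}: no change
Constraint 2 (Y + V = X) on D(Y)={1,3,4,5,6,7} D(V)={3,5,7,8} D(X)={2,3,6,7,8}: Y {1,3,4,5,6,7}->{1,3,4,5}; V {3,5,7,8}->{3,5,7}; X {2,3,6,7,8}->{6,7,8}
Constraint 3 (V < Y) on D(V)={3,5,7} D(Y)={1,3,4,5}: V {3,5,7}->{3}; Y {1,3,4,5}->{4,5}
So after all 3 constraints: D(X) = {6,7,8}

Answer: {6,7,8}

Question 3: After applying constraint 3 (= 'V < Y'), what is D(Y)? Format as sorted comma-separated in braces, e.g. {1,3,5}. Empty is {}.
Constraint 1 (V != X) on D(V)={3,5,7,8} D(X)={2,3,6,7,8}: no change
Constraint 2 (Y + V = X) on D(Y)={1,3,4,5,6,7} D(V)={3,5,7,8} D(X)={2,3,6,7,8}: Y {1,3,4,5,6,7}->{1,3,4,5}; V {3,5,7,8}->{3,5,7}; X {2,3,6,7,8}->{6,7,8}
Constraint 3 (V < Y) on D(V)={3,5,7} D(Y)={1,3,4,5}: V {3,5,7}->{3}; Y {1,3,4,5}->{4,5}
So after constraint 3: D(Y) = {4,5}

Answer: {4,5}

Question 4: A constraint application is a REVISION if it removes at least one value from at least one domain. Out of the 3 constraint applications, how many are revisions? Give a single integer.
Constraint 1 (V != X) on D(V)={3,5,7,8} D(X)={2,3,6,7,8}: no change => not a revision
Constraint 2 (Y + V = X) on D(Y)={1,3,4,5,6,7} D(V)={3,5,7,8} D(X)={2,3,6,7,8}: Y {1,3,4,5,6,7}->{1,3,4,5}; V {3,5,7,8}->{3,5,7}; X {2,3,6,7,8}->{6,7,8} => REVISION
Constraint 3 (V < Y) on D(V)={3,5,7} D(Y)={1,3,4,5}: V {3,5,7}->{3}; Y {1,3,4,5}->{4,5} => REVISION
Total revisions = 2

Answer: 2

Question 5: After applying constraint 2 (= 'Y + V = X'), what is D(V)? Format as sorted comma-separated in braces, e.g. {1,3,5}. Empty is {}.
Constraint 1 (V != X) on D(V)={3,5,7,8} D(X)={2,3,6,7,8}: no change
Constraint 2 (Y + V = X) on D(Y)={1,3,4,5,6,7} D(V)={3,5,7,8} D(X)={2,3,6,7,8}: Y {1,3,4,5,6,7}->{1,3,4,5}; V {3,5,7,8}->{3,5,7}; X {2,3,6,7,8}->{6,7,8}
So after constraint 2: D(V) = {3,5,7}

Answer: {3,5,7}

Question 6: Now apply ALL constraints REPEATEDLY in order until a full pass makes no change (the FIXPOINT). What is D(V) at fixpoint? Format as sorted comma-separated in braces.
Answer: {3}

Derivation:
pass 0 (initial): D(V)={3,5,7,8}
pass 1: V {3,5,7,8}->{3}; X {2,3,6,7,8}->{6,7,8}; Y {1,3,4,5,6,7}->{4,5}
pass 2: X {6,7,8}->{7,8}
pass 3: no change
Fixpoint after 3 passes: D(V) = {3}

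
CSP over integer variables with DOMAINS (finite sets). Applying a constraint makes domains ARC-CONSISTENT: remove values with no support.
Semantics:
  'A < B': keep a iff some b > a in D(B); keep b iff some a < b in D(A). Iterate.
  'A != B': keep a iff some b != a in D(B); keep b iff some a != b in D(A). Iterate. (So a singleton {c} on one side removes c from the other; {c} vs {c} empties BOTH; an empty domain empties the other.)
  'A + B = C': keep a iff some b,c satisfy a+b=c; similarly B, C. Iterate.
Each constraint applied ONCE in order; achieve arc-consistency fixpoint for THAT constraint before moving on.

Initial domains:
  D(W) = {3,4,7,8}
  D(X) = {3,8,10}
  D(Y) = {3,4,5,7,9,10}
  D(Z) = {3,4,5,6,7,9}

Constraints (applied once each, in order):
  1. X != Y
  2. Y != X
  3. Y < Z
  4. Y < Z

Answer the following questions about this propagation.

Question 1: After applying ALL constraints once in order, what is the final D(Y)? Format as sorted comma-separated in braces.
Constraint 1 (X != Y) on D(X)={3,8,10} D(Y)={3,4,5,7,9,10}: no change
Constraint 2 (Y != X) on D(Y)={3,4,5,7,9,10} D(X)={3,8,10}: no change
Constraint 3 (Y < Z) on D(Y)={3,4,5,7,9,10} D(Z)={3,4,5,6,7,9}: Y {3,4,5,7,9,10}->{3,4,5,7}; Z {3,4,5,6,7,9}->{4,5,6,7,9}
Constraint 4 (Y < Z) on D(Y)={3,4,5,7} D(Z)={4,5,6,7,9}: no change
So after all 4 constraints: D(Y) = {3,4,5,7}

Answer: {3,4,5,7}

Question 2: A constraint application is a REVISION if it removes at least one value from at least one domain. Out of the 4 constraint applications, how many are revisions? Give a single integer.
Answer: 1

Derivation:
Constraint 1 (X != Y) on D(X)={3,8,10} D(Y)={3,4,5,7,9,10}: no change => not a revision
Constraint 2 (Y != X) on D(Y)={3,4,5,7,9,10} D(X)={3,8,10}: no change => not a revision
Constraint 3 (Y < Z) on D(Y)={3,4,5,7,9,10} D(Z)={3,4,5,6,7,9}: Y {3,4,5,7,9,10}->{3,4,5,7}; Z {3,4,5,6,7,9}->{4,5,6,7,9} => REVISION
Constraint 4 (Y < Z) on D(Y)={3,4,5,7} D(Z)={4,5,6,7,9}: no change => not a revision
Total revisions = 1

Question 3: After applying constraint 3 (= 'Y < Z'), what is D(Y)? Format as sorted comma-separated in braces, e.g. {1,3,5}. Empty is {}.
Constraint 1 (X != Y) on D(X)={3,8,10} D(Y)={3,4,5,7,9,10}: no change
Constraint 2 (Y != X) on D(Y)={3,4,5,7,9,10} D(X)={3,8,10}: no change
Constraint 3 (Y < Z) on D(Y)={3,4,5,7,9,10} D(Z)={3,4,5,6,7,9}: Y {3,4,5,7,9,10}->{3,4,5,7}; Z {3,4,5,6,7,9}->{4,5,6,7,9}
So after constraint 3: D(Y) = {3,4,5,7}

Answer: {3,4,5,7}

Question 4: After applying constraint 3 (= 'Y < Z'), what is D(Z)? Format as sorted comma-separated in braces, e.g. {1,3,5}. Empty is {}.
Answer: {4,5,6,7,9}

Derivation:
Constraint 1 (X != Y) on D(X)={3,8,10} D(Y)={3,4,5,7,9,10}: no change
Constraint 2 (Y != X) on D(Y)={3,4,5,7,9,10} D(X)={3,8,10}: no change
Constraint 3 (Y < Z) on D(Y)={3,4,5,7,9,10} D(Z)={3,4,5,6,7,9}: Y {3,4,5,7,9,10}->{3,4,5,7}; Z {3,4,5,6,7,9}->{4,5,6,7,9}
So after constraint 3: D(Z) = {4,5,6,7,9}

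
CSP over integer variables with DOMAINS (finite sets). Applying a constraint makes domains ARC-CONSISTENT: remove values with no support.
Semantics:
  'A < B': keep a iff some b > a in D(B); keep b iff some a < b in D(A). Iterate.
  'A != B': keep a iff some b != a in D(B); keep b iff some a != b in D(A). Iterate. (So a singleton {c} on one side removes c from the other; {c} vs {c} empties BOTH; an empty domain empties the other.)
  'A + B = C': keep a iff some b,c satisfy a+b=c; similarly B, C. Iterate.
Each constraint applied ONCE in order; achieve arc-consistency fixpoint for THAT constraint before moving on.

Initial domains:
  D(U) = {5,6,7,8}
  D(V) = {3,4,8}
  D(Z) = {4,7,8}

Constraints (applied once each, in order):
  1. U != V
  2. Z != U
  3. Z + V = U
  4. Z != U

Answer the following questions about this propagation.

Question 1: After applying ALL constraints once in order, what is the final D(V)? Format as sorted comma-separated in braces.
Constraint 1 (U != V) on D(U)={5,6,7,8} D(V)={3,4,8}: no change
Constraint 2 (Z != U) on D(Z)={4,7,8} D(U)={5,6,7,8}: no change
Constraint 3 (Z + V = U) on D(Z)={4,7,8} D(V)={3,4,8} D(U)={5,6,7,8}: Z {4,7,8}->{4}; V {3,4,8}->{3,4}; U {5,6,7,8}->{7,8}
Constraint 4 (Z != U) on D(Z)={4} D(U)={7,8}: no change
So after all 4 constraints: D(V) = {3,4}

Answer: {3,4}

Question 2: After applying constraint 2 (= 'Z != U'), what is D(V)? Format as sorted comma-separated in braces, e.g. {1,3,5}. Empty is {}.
Constraint 1 (U != V) on D(U)={5,6,7,8} D(V)={3,4,8}: no change
Constraint 2 (Z != U) on D(Z)={4,7,8} D(U)={5,6,7,8}: no change
So after constraint 2: D(V) = {3,4,8}

Answer: {3,4,8}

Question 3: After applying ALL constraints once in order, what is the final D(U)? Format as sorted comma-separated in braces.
Constraint 1 (U != V) on D(U)={5,6,7,8} D(V)={3,4,8}: no change
Constraint 2 (Z != U) on D(Z)={4,7,8} D(U)={5,6,7,8}: no change
Constraint 3 (Z + V = U) on D(Z)={4,7,8} D(V)={3,4,8} D(U)={5,6,7,8}: Z {4,7,8}->{4}; V {3,4,8}->{3,4}; U {5,6,7,8}->{7,8}
Constraint 4 (Z != U) on D(Z)={4} D(U)={7,8}: no change
So after all 4 constraints: D(U) = {7,8}

Answer: {7,8}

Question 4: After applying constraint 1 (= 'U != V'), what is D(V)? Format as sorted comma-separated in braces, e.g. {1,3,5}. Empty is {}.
Constraint 1 (U != V) on D(U)={5,6,7,8} D(V)={3,4,8}: no change
So after constraint 1: D(V) = {3,4,8}

Answer: {3,4,8}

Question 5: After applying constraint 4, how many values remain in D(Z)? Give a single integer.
Answer: 1

Derivation:
Constraint 1 (U != V) on D(U)={5,6,7,8} D(V)={3,4,8}: no change
Constraint 2 (Z != U) on D(Z)={4,7,8} D(U)={5,6,7,8}: no change
Constraint 3 (Z + V = U) on D(Z)={4,7,8} D(V)={3,4,8} D(U)={5,6,7,8}: Z {4,7,8}->{4}; V {3,4,8}->{3,4}; U {5,6,7,8}->{7,8}
Constraint 4 (Z != U) on D(Z)={4} D(U)={7,8}: no change
So after constraint 4: D(Z)={4}, size = 1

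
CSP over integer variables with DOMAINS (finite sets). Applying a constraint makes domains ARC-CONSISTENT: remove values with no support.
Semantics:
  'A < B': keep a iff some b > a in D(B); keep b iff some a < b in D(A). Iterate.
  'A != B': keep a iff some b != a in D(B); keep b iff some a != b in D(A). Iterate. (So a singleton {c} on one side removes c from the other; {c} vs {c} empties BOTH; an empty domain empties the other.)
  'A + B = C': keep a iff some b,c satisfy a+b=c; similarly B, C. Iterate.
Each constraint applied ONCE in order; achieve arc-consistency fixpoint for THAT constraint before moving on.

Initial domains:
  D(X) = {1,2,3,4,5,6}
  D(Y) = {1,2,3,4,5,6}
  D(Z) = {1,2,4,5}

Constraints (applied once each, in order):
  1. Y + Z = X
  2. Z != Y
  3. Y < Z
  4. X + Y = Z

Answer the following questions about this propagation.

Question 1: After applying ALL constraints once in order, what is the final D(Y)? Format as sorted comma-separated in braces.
Constraint 1 (Y + Z = X) on D(Y)={1,2,3,4,5,6} D(Z)={1,2,4,5} D(X)={1,2,3,4,5,6}: Y {1,2,3,4,5,6}->{1,2,3,4,5}; X {1,2,3,4,5,6}->{2,3,4,5,6}
Constraint 2 (Z != Y) on D(Z)={1,2,4,5} D(Y)={1,2,3,4,5}: no change
Constraint 3 (Y < Z) on D(Y)={1,2,3,4,5} D(Z)={1,2,4,5}: Y {1,2,3,4,5}->{1,2,3,4}; Z {1,2,4,5}->{2,4,5}
Constraint 4 (X + Y = Z) on D(X)={2,3,4,5,6} D(Y)={1,2,3,4} D(Z)={2,4,5}: X {2,3,4,5,6}->{2,3,4}; Y {1,2,3,4}->{1,2,3}; Z {2,4,5}->{4,5}
So after all 4 constraints: D(Y) = {1,2,3}

Answer: {1,2,3}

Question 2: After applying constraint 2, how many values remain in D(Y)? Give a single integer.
Answer: 5

Derivation:
Constraint 1 (Y + Z = X) on D(Y)={1,2,3,4,5,6} D(Z)={1,2,4,5} D(X)={1,2,3,4,5,6}: Y {1,2,3,4,5,6}->{1,2,3,4,5}; X {1,2,3,4,5,6}->{2,3,4,5,6}
Constraint 2 (Z != Y) on D(Z)={1,2,4,5} D(Y)={1,2,3,4,5}: no change
So after constraint 2: D(Y)={1,2,3,4,5}, size = 5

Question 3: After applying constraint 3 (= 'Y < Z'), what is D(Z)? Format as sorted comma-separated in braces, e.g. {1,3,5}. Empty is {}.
Constraint 1 (Y + Z = X) on D(Y)={1,2,3,4,5,6} D(Z)={1,2,4,5} D(X)={1,2,3,4,5,6}: Y {1,2,3,4,5,6}->{1,2,3,4,5}; X {1,2,3,4,5,6}->{2,3,4,5,6}
Constraint 2 (Z != Y) on D(Z)={1,2,4,5} D(Y)={1,2,3,4,5}: no change
Constraint 3 (Y < Z) on D(Y)={1,2,3,4,5} D(Z)={1,2,4,5}: Y {1,2,3,4,5}->{1,2,3,4}; Z {1,2,4,5}->{2,4,5}
So after constraint 3: D(Z) = {2,4,5}

Answer: {2,4,5}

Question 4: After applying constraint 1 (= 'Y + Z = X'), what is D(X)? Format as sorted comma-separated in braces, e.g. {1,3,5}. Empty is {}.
Answer: {2,3,4,5,6}

Derivation:
Constraint 1 (Y + Z = X) on D(Y)={1,2,3,4,5,6} D(Z)={1,2,4,5} D(X)={1,2,3,4,5,6}: Y {1,2,3,4,5,6}->{1,2,3,4,5}; X {1,2,3,4,5,6}->{2,3,4,5,6}
So after constraint 1: D(X) = {2,3,4,5,6}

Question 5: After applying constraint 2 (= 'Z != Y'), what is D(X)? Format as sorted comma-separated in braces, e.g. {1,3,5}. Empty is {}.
Constraint 1 (Y + Z = X) on D(Y)={1,2,3,4,5,6} D(Z)={1,2,4,5} D(X)={1,2,3,4,5,6}: Y {1,2,3,4,5,6}->{1,2,3,4,5}; X {1,2,3,4,5,6}->{2,3,4,5,6}
Constraint 2 (Z != Y) on D(Z)={1,2,4,5} D(Y)={1,2,3,4,5}: no change
So after constraint 2: D(X) = {2,3,4,5,6}

Answer: {2,3,4,5,6}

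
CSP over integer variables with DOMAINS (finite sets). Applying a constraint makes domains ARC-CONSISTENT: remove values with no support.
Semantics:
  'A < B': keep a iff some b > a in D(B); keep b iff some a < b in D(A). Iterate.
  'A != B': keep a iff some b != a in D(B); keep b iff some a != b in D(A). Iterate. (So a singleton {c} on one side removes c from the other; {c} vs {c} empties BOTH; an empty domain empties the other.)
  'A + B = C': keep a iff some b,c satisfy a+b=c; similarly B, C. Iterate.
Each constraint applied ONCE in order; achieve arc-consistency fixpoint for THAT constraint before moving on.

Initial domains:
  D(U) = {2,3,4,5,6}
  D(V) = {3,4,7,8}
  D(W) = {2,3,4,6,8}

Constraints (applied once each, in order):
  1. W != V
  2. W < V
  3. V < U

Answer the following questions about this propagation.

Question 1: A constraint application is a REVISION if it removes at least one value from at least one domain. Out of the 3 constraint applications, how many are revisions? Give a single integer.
Constraint 1 (W != V) on D(W)={2,3,4,6,8} D(V)={3,4,7,8}: no change => not a revision
Constraint 2 (W < V) on D(W)={2,3,4,6,8} D(V)={3,4,7,8}: W {2,3,4,6,8}->{2,3,4,6} => REVISION
Constraint 3 (V < U) on D(V)={3,4,7,8} D(U)={2,3,4,5,6}: V {3,4,7,8}->{3,4}; U {2,3,4,5,6}->{4,5,6} => REVISION
Total revisions = 2

Answer: 2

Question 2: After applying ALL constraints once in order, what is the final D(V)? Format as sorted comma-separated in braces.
Constraint 1 (W != V) on D(W)={2,3,4,6,8} D(V)={3,4,7,8}: no change
Constraint 2 (W < V) on D(W)={2,3,4,6,8} D(V)={3,4,7,8}: W {2,3,4,6,8}->{2,3,4,6}
Constraint 3 (V < U) on D(V)={3,4,7,8} D(U)={2,3,4,5,6}: V {3,4,7,8}->{3,4}; U {2,3,4,5,6}->{4,5,6}
So after all 3 constraints: D(V) = {3,4}

Answer: {3,4}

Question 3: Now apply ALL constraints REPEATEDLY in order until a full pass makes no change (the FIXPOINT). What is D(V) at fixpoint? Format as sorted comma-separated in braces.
pass 0 (initial): D(V)={3,4,7,8}
pass 1: U {2,3,4,5,6}->{4,5,6}; V {3,4,7,8}->{3,4}; W {2,3,4,6,8}->{2,3,4,6}
pass 2: W {2,3,4,6}->{2,3}
pass 3: no change
Fixpoint after 3 passes: D(V) = {3,4}

Answer: {3,4}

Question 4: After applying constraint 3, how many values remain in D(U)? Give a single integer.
Constraint 1 (W != V) on D(W)={2,3,4,6,8} D(V)={3,4,7,8}: no change
Constraint 2 (W < V) on D(W)={2,3,4,6,8} D(V)={3,4,7,8}: W {2,3,4,6,8}->{2,3,4,6}
Constraint 3 (V < U) on D(V)={3,4,7,8} D(U)={2,3,4,5,6}: V {3,4,7,8}->{3,4}; U {2,3,4,5,6}->{4,5,6}
So after constraint 3: D(U)={4,5,6}, size = 3

Answer: 3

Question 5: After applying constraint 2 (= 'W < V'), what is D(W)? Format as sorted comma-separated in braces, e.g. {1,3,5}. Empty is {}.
Constraint 1 (W != V) on D(W)={2,3,4,6,8} D(V)={3,4,7,8}: no change
Constraint 2 (W < V) on D(W)={2,3,4,6,8} D(V)={3,4,7,8}: W {2,3,4,6,8}->{2,3,4,6}
So after constraint 2: D(W) = {2,3,4,6}

Answer: {2,3,4,6}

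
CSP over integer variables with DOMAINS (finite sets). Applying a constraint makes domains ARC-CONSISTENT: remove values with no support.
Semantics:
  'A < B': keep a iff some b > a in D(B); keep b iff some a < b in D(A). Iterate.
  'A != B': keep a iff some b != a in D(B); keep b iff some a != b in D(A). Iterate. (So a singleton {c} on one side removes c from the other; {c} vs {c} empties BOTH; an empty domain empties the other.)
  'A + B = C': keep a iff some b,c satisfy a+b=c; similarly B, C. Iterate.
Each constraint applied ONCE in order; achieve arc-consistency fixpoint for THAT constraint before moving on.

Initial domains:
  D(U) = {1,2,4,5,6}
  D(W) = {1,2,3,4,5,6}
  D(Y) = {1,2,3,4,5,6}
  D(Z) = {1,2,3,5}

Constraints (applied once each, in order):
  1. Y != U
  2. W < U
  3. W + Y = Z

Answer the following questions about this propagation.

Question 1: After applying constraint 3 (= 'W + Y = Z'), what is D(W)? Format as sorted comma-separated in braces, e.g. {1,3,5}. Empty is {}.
Constraint 1 (Y != U) on D(Y)={1,2,3,4,5,6} D(U)={1,2,4,5,6}: no change
Constraint 2 (W < U) on D(W)={1,2,3,4,5,6} D(U)={1,2,4,5,6}: W {1,2,3,4,5,6}->{1,2,3,4,5}; U {1,2,4,5,6}->{2,4,5,6}
Constraint 3 (W + Y = Z) on D(W)={1,2,3,4,5} D(Y)={1,2,3,4,5,6} D(Z)={1,2,3,5}: W {1,2,3,4,5}->{1,2,3,4}; Y {1,2,3,4,5,6}->{1,2,3,4}; Z {1,2,3,5}->{2,3,5}
So after constraint 3: D(W) = {1,2,3,4}

Answer: {1,2,3,4}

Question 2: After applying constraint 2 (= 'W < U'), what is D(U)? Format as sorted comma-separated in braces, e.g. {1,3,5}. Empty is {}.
Constraint 1 (Y != U) on D(Y)={1,2,3,4,5,6} D(U)={1,2,4,5,6}: no change
Constraint 2 (W < U) on D(W)={1,2,3,4,5,6} D(U)={1,2,4,5,6}: W {1,2,3,4,5,6}->{1,2,3,4,5}; U {1,2,4,5,6}->{2,4,5,6}
So after constraint 2: D(U) = {2,4,5,6}

Answer: {2,4,5,6}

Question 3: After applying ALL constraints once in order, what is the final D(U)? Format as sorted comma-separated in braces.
Answer: {2,4,5,6}

Derivation:
Constraint 1 (Y != U) on D(Y)={1,2,3,4,5,6} D(U)={1,2,4,5,6}: no change
Constraint 2 (W < U) on D(W)={1,2,3,4,5,6} D(U)={1,2,4,5,6}: W {1,2,3,4,5,6}->{1,2,3,4,5}; U {1,2,4,5,6}->{2,4,5,6}
Constraint 3 (W + Y = Z) on D(W)={1,2,3,4,5} D(Y)={1,2,3,4,5,6} D(Z)={1,2,3,5}: W {1,2,3,4,5}->{1,2,3,4}; Y {1,2,3,4,5,6}->{1,2,3,4}; Z {1,2,3,5}->{2,3,5}
So after all 3 constraints: D(U) = {2,4,5,6}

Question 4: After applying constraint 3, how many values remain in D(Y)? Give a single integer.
Answer: 4

Derivation:
Constraint 1 (Y != U) on D(Y)={1,2,3,4,5,6} D(U)={1,2,4,5,6}: no change
Constraint 2 (W < U) on D(W)={1,2,3,4,5,6} D(U)={1,2,4,5,6}: W {1,2,3,4,5,6}->{1,2,3,4,5}; U {1,2,4,5,6}->{2,4,5,6}
Constraint 3 (W + Y = Z) on D(W)={1,2,3,4,5} D(Y)={1,2,3,4,5,6} D(Z)={1,2,3,5}: W {1,2,3,4,5}->{1,2,3,4}; Y {1,2,3,4,5,6}->{1,2,3,4}; Z {1,2,3,5}->{2,3,5}
So after constraint 3: D(Y)={1,2,3,4}, size = 4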